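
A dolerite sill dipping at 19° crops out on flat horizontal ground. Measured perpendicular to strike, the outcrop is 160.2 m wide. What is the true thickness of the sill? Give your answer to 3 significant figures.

52.2 m

True thickness t = w · sin(dip) = 160.2 × sin 19°
t = 160.2 × 0.3256 = 52.156 m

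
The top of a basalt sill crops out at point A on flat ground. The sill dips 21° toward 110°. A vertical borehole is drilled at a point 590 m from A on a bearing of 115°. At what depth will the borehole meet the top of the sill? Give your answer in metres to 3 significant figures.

226 m

The hole lies 5° from the dip direction, so the down-dip offset is 590 × cos 5° = 587.75 m.
Depth = down-dip offset × tan(dip) = 587.75 × tan 21° = 587.75 × 0.3839
Depth = 225.62 m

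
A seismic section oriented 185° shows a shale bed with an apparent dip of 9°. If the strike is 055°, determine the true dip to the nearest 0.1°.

11.7°

The section is 50° from the strike.
tan(true dip) = tan 9° / sin 50° = 0.2068
δ = arctan(0.2068) = 11.68°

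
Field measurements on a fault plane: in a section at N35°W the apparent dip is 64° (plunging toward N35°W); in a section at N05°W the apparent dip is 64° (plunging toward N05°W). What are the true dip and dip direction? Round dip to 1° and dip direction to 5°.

true dip 65°, dip direction 340°

Represent each trace as a vector plunging at its apparent dip toward its trend (east-north-up frame): v₁ = (-0.251, 0.359, -0.899), v₂ = (-0.038, 0.437, -0.899).
n = v₁ × v₂ = (-0.070, 0.192, 0.096) (taken with n_z > 0).
tan δ = √(n_x²+n_y²)/n_z = 0.204/0.096, so δ = 64.8°.
The horizontal component of n points toward azimuth atan2(n_x, n_y) = 340°, the dip direction.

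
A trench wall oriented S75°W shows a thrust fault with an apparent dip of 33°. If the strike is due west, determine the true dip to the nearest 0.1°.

The section is 15° from the strike.
tan δ = tan α / sin β = tan 33° / sin 15° = 0.6494 / 0.2588 = 2.5091
true dip = arctan 2.5091 = 68.27°

68.3°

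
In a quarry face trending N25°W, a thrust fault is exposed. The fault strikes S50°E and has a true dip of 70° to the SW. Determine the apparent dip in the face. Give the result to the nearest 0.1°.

49.3°

The strike is S50°E and the section trends N25°W; the acute angle between them is β = 25°.
tan(apparent dip) = tan 70° · sin 25° = 1.1611
apparent dip = arctan 1.1611 = 49.26°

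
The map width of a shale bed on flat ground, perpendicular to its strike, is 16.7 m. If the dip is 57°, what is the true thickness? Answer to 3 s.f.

14.0 m

True thickness t = w · sin(dip) = 16.7 × sin 57°
t = 16.7 × 0.8387 = 14.006 m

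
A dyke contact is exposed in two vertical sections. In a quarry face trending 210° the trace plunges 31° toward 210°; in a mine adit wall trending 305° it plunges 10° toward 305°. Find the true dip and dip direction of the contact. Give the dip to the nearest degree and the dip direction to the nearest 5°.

The two traces are lines in the plane: v₁ = (sin 210°·cos 31°, cos 210°·cos 31°, −sin 31°), v₂ = (sin 305°·cos 10°, cos 305°·cos 10°, −sin 10°).
The plane normal is n = v₁ × v₂ ∝ (-0.420, -0.341, 0.841).
tan δ = √(n_x²+n_y²)/n_z = 0.541/0.841, so δ = 32.8°.
The horizontal component of n points toward azimuth atan2(n_x, n_y) = 231°, the dip direction.

true dip 33°, dip direction 230°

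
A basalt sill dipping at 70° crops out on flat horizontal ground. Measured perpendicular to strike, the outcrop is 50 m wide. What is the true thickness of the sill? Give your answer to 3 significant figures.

47.0 m

True thickness t = w · sin(dip) = 50 × sin 70°
t = 50 × 0.9397 = 46.985 m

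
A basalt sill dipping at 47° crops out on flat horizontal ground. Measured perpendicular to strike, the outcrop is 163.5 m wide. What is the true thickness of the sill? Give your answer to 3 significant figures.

True thickness t = w · sin(dip) = 163.5 × sin 47°
t = 163.5 × 0.7314 = 119.576 m

120 m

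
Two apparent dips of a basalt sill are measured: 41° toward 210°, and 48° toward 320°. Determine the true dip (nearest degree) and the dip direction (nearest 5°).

true dip 60°, dip direction 270°

Represent each trace as a vector plunging at its apparent dip toward its trend (east-north-up frame): v₁ = (-0.377, -0.654, -0.656), v₂ = (-0.430, 0.513, -0.743).
The plane normal is n = v₁ × v₂ ∝ (-0.822, -0.002, 0.475).
tan δ = √(n_x²+n_y²)/n_z = 0.822/0.475, so δ = 60.0°.
Dip direction = atan2(-0.822, -0.002) = 270° (azimuth of n's horizontal projection).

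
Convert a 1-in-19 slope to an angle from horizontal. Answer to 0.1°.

tan θ = 1/19 = 0.0526
θ = arctan(0.0526) = 3.01°

3.0°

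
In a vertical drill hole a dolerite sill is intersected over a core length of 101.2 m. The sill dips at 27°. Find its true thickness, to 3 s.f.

True thickness t = h · cos(dip) = 101.2 × cos 27°
t = 101.2 × 0.8910 = 90.170 m

90.2 m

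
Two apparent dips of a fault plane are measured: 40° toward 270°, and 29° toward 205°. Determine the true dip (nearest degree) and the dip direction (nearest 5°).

Each apparent-dip line lies in the plane. As unit vectors (x east, y north, z up), v₁ plunges 40°→270° and v₂ plunges 29°→205°.
n = v₁ × v₂ = (-0.510, -0.134, 0.607) (taken with n_z > 0).
Dip δ = arctan(|n_h|/n_z) = arctan(0.527/0.607) = 40.9°.
Dip direction = atan2(-0.510, -0.134) = 255° (azimuth of n's horizontal projection).

true dip 41°, dip direction 255°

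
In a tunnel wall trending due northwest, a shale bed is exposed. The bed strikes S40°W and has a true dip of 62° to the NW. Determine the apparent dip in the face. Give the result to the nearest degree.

Angle between strike (S40°W) and section (due northwest): β = 85°.
tan α = tan 62° × sin 85° = 1.8807 × 0.9962 = 1.8736
apparent dip = arctan 1.8736 = 61.91°

62°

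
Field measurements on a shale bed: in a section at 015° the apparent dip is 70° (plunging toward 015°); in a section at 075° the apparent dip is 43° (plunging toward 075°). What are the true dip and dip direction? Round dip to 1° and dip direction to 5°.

true dip 70°, dip direction 005°

The two traces are lines in the plane: v₁ = (sin 15°·cos 70°, cos 15°·cos 70°, −sin 70°), v₂ = (sin 75°·cos 43°, cos 75°·cos 43°, −sin 43°).
The plane normal is n = v₁ × v₂ ∝ (0.047, 0.603, 0.217).
True dip = arccos(n_z / |n|) = arccos(0.3369) = 70.3°.
Dip direction = azimuth of (n_x, n_y) = atan2(0.047, 0.603) = 4°.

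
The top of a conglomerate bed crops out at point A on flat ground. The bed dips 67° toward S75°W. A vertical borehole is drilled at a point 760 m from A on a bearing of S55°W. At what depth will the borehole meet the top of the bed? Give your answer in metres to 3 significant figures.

The hole lies 20° from the dip direction, so the down-dip offset is 760 × cos 20° = 714.17 m.
Depth = down-dip offset × tan(dip) = 714.17 × tan 67° = 714.17 × 2.3559
Depth = 1682.47 m

1680 m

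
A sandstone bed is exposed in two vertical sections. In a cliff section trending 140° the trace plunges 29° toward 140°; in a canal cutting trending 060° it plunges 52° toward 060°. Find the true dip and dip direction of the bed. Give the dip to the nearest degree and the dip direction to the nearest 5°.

true dip 53°, dip direction 075°

Represent each trace as a vector plunging at its apparent dip toward its trend (east-north-up frame): v₁ = (0.562, -0.670, -0.485), v₂ = (0.533, 0.308, -0.788).
n = v₁ × v₂ = (0.677, 0.185, 0.530) (taken with n_z > 0).
True dip = arccos(n_z / |n|) = arccos(0.6028) = 52.9°.
Dip direction = azimuth of (n_x, n_y) = atan2(0.677, 0.185) = 75°.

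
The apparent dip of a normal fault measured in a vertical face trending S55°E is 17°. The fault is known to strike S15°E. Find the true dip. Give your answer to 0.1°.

25.4°

β = acute angle between strike S15°E and section S55°E = 40°.
tan(true dip) = tan 17° / sin 40° = 0.4756
true dip = arctan 0.4756 = 25.44°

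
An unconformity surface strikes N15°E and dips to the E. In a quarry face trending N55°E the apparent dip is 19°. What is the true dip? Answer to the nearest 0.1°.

β = acute angle between strike N15°E and section N55°E = 40°.
tan(true dip) = tan 19° / sin 40° = 0.5357
δ = arctan(0.5357) = 28.18°

28.2°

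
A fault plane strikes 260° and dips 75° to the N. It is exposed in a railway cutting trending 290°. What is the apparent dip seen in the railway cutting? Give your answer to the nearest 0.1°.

The strike is 260° and the section trends 290°; the acute angle between them is β = 30°.
tan α = tan 75° × sin 30° = 3.7321 × 0.5000 = 1.8660
α = arctan(1.8660) = 61.81°

61.8°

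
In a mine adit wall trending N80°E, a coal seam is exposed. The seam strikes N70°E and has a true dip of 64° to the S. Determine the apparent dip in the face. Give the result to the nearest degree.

20°

The strike is N70°E and the section trends N80°E; the acute angle between them is β = 10°.
tan α = tan 64° × sin 10° = 2.0503 × 0.1736 = 0.3560
α = arctan(0.3560) = 19.60°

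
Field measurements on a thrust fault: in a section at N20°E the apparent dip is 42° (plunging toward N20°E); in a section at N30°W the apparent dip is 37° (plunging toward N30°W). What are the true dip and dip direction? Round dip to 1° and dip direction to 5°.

The two traces are lines in the plane: v₁ = (sin 20°·cos 42°, cos 20°·cos 42°, −sin 42°), v₂ = (sin 330°·cos 37°, cos 330°·cos 37°, −sin 37°).
n = v₁ × v₂ = (0.043, 0.420, 0.455) (taken with n_z > 0).
Dip δ = arctan(|n_h|/n_z) = arctan(0.422/0.455) = 42.9°.
The horizontal component of n points toward azimuth atan2(n_x, n_y) = 6°, the dip direction.

true dip 43°, dip direction 005°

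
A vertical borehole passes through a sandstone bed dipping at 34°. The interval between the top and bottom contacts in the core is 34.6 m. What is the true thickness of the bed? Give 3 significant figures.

True thickness t = h · cos(dip) = 34.6 × cos 34°
t = 34.6 × 0.8290 = 28.685 m

28.7 m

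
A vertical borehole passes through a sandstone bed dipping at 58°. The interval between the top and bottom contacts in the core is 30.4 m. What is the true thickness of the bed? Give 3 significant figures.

16.1 m

True thickness t = h · cos(dip) = 30.4 × cos 58°
t = 30.4 × 0.5299 = 16.110 m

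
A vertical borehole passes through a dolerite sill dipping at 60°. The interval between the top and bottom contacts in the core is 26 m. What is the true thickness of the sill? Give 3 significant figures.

13.0 m

True thickness t = h · cos(dip) = 26 × cos 60°
t = 26 × 0.5000 = 13.000 m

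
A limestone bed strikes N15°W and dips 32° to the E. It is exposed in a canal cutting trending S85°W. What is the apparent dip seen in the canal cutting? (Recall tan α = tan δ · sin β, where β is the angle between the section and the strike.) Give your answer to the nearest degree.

The section lies 80° from the strike.
tan α = tan 32° × sin 80° = 0.6249 × 0.9848 = 0.6154
apparent dip = arctan 0.6154 = 31.61°

32°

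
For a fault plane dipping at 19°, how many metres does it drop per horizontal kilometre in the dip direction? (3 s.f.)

drop per km = 1000 × tan 19° = 1000 × 0.3443

344 m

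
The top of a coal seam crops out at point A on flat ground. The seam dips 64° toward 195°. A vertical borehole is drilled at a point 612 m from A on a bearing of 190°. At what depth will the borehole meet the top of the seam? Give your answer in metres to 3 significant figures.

1250 m

The hole lies 5° from the dip direction, so the down-dip offset is 612 × cos 5° = 609.67 m.
Depth = down-dip offset × tan(dip) = 609.67 × tan 64° = 609.67 × 2.0503
Depth = 1250.01 m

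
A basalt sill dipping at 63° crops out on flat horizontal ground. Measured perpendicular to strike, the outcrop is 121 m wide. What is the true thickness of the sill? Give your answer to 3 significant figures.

True thickness t = w · sin(dip) = 121 × sin 63°
t = 121 × 0.8910 = 107.812 m

108 m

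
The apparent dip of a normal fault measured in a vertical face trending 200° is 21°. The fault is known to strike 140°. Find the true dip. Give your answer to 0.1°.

The section is 60° from the strike.
tan(true dip) = tan 21° / sin 60° = 0.4432
true dip = arctan 0.4432 = 23.91°

23.9°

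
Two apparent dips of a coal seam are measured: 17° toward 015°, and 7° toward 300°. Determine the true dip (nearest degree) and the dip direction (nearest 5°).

true dip 17°, dip direction 005°

Represent each trace as a vector plunging at its apparent dip toward its trend (east-north-up frame): v₁ = (0.248, 0.924, -0.292), v₂ = (-0.860, 0.496, -0.122).
Cross product v₁ × v₂ gives the pole to the plane: n ∝ (0.033, 0.281, 0.917).
tan δ = √(n_x²+n_y²)/n_z = 0.283/0.917, so δ = 17.2°.
Dip direction = atan2(0.033, 0.281) = 7° (azimuth of n's horizontal projection).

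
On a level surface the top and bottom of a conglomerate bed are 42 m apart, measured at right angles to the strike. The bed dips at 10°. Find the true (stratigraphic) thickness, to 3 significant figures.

True thickness t = w · sin(dip) = 42 × sin 10°
t = 42 × 0.1736 = 7.293 m

7.29 m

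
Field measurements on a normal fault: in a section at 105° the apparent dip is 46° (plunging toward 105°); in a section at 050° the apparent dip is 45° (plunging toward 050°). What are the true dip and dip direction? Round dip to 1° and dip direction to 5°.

Represent each trace as a vector plunging at its apparent dip toward its trend (east-north-up frame): v₁ = (0.671, -0.180, -0.719), v₂ = (0.542, 0.455, -0.707).
n = v₁ × v₂ = (0.454, 0.085, 0.402) (taken with n_z > 0).
True dip = arccos(n_z / |n|) = arccos(0.6568) = 48.9°.
Dip direction = azimuth of (n_x, n_y) = atan2(0.454, 0.085) = 79°.

true dip 49°, dip direction 080°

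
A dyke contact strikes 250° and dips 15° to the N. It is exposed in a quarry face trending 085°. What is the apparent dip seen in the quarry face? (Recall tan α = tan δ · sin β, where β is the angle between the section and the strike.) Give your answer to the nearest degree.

The section lies 15° from the strike.
tan(apparent dip) = tan 15° · sin 15° = 0.0694
α = arctan(0.0694) = 3.97°

4°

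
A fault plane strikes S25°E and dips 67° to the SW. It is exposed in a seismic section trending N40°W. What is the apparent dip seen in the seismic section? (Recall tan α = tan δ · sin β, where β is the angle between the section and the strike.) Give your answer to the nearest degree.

The section lies 15° from the strike.
tan α = tan 67° × sin 15° = 2.3559 × 0.2588 = 0.6097
α = arctan(0.6097) = 31.37°

31°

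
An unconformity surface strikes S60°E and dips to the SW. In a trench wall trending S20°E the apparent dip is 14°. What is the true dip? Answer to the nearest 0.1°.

21.2°

The section is 40° from the strike.
tan(true dip) = tan 14° / sin 40° = 0.3879
δ = arctan(0.3879) = 21.20°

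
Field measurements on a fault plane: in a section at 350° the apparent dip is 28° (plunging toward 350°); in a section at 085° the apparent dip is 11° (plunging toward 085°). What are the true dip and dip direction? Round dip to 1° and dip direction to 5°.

Represent each trace as a vector plunging at its apparent dip toward its trend (east-north-up frame): v₁ = (-0.153, 0.870, -0.469), v₂ = (0.978, 0.086, -0.191).
Cross product v₁ × v₂ gives the pole to the plane: n ∝ (0.126, 0.488, 0.863).
tan δ = √(n_x²+n_y²)/n_z = 0.504/0.863, so δ = 30.3°.
Dip direction = atan2(0.126, 0.488) = 14° (azimuth of n's horizontal projection).

true dip 30°, dip direction 015°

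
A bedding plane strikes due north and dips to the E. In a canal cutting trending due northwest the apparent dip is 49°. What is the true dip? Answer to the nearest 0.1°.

The section is 45° from the strike.
tan(true dip) = tan 49° / sin 45° = 1.6269
δ = arctan(1.6269) = 58.42°

58.4°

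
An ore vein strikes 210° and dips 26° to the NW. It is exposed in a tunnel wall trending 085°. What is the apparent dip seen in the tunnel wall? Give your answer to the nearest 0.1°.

The section lies 55° from the strike.
tan α = tan 26° × sin 55° = 0.4877 × 0.8192 = 0.3995
apparent dip = arctan 0.3995 = 21.78°

21.8°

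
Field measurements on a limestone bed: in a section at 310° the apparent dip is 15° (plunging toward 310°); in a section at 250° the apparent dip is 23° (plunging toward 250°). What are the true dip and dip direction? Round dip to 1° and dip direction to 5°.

Represent each trace as a vector plunging at its apparent dip toward its trend (east-north-up frame): v₁ = (-0.740, 0.621, -0.259), v₂ = (-0.865, -0.315, -0.391).
Cross product v₁ × v₂ gives the pole to the plane: n ∝ (-0.324, -0.065, 0.770).
Dip δ = arctan(|n_h|/n_z) = arctan(0.331/0.770) = 23.2°.
The horizontal component of n points toward azimuth atan2(n_x, n_y) = 259°, the dip direction.

true dip 23°, dip direction 260°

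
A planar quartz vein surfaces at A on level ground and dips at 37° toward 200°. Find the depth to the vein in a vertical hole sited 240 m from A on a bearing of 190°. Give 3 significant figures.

178 m

The hole lies 10° from the dip direction, so the down-dip offset is 240 × cos 10° = 236.35 m.
Depth = down-dip offset × tan(dip) = 236.35 × tan 37° = 236.35 × 0.7536
Depth = 178.11 m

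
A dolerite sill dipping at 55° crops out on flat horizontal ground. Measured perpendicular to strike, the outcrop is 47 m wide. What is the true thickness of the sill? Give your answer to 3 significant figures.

True thickness t = w · sin(dip) = 47 × sin 55°
t = 47 × 0.8192 = 38.500 m

38.5 m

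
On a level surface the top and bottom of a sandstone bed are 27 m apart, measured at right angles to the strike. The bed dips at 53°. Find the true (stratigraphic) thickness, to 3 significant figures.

21.6 m

True thickness t = w · sin(dip) = 27 × sin 53°
t = 27 × 0.7986 = 21.563 m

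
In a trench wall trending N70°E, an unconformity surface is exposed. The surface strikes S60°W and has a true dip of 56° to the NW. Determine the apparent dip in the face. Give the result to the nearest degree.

Angle between strike (S60°W) and section (N70°E): β = 10°.
tan(apparent dip) = tan 56° · sin 10° = 0.2574
apparent dip = arctan 0.2574 = 14.44°

14°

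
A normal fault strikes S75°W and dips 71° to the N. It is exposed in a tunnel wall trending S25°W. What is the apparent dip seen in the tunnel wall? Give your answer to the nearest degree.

66°

The strike is S75°W and the section trends S25°W; the acute angle between them is β = 50°.
tan(apparent dip) = tan 71° · sin 50° = 2.2248
apparent dip = arctan 2.2248 = 65.80°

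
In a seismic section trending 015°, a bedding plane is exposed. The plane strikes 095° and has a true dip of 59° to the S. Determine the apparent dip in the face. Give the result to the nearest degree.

59°

The section lies 80° from the strike.
tan α = tan 59° × sin 80° = 1.6643 × 0.9848 = 1.6390
α = arctan(1.6390) = 58.61°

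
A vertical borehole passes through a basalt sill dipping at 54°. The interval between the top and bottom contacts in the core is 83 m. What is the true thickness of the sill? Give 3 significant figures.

48.8 m

True thickness t = h · cos(dip) = 83 × cos 54°
t = 83 × 0.5878 = 48.786 m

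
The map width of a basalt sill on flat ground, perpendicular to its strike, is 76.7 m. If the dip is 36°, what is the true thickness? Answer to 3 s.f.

True thickness t = w · sin(dip) = 76.7 × sin 36°
t = 76.7 × 0.5878 = 45.083 m

45.1 m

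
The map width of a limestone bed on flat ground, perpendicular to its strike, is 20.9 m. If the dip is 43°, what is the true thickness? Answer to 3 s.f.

14.3 m

True thickness t = w · sin(dip) = 20.9 × sin 43°
t = 20.9 × 0.6820 = 14.254 m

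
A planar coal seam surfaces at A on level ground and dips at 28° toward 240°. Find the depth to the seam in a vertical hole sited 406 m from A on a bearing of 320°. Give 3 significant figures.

37.5 m

The hole lies 80° from the dip direction, so the down-dip offset is 406 × cos 80° = 70.50 m.
Depth = down-dip offset × tan(dip) = 70.50 × tan 28° = 70.50 × 0.5317
Depth = 37.49 m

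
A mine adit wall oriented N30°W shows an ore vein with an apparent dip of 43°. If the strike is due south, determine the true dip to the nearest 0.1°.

61.8°

The section is 30° from the strike.
tan δ = tan α / sin β = tan 43° / sin 30° = 0.9325 / 0.5000 = 1.8650
δ = arctan(1.8650) = 61.80°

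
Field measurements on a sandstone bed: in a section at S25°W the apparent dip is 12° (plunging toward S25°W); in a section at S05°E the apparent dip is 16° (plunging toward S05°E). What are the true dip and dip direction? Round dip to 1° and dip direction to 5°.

Represent each trace as a vector plunging at its apparent dip toward its trend (east-north-up frame): v₁ = (-0.413, -0.887, -0.208), v₂ = (0.084, -0.958, -0.276).
The plane normal is n = v₁ × v₂ ∝ (0.045, -0.131, 0.470).
True dip = arccos(n_z / |n|) = arccos(0.9590) = 16.5°.
The horizontal component of n points toward azimuth atan2(n_x, n_y) = 161°, the dip direction.

true dip 16°, dip direction 160°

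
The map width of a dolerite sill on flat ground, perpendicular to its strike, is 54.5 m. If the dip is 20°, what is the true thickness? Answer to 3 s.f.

18.6 m

True thickness t = w · sin(dip) = 54.5 × sin 20°
t = 54.5 × 0.3420 = 18.640 m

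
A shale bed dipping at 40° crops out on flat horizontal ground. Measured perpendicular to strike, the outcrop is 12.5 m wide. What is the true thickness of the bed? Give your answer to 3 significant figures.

True thickness t = w · sin(dip) = 12.5 × sin 40°
t = 12.5 × 0.6428 = 8.035 m

8.03 m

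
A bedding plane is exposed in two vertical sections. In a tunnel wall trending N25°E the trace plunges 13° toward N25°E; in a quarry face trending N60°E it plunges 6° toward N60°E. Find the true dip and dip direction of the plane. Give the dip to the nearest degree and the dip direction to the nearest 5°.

Each apparent-dip line lies in the plane. As unit vectors (x east, y north, z up), v₁ plunges 13°→N25°E and v₂ plunges 6°→N60°E.
The plane normal is n = v₁ × v₂ ∝ (-0.020, 0.151, 0.556).
Dip δ = arctan(|n_h|/n_z) = arctan(0.152/0.556) = 15.3°.
Dip direction = azimuth of (n_x, n_y) = atan2(-0.020, 0.151) = 353°.

true dip 15°, dip direction 355°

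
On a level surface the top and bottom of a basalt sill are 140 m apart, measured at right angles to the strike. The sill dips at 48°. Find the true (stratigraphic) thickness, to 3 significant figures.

104 m

True thickness t = w · sin(dip) = 140 × sin 48°
t = 140 × 0.7431 = 104.040 m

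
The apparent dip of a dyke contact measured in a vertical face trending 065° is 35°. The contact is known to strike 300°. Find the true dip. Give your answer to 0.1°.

40.5°

The section is 55° from the strike.
tan δ = tan α / sin β = tan 35° / sin 55° = 0.7002 / 0.8192 = 0.8548
δ = arctan(0.8548) = 40.52°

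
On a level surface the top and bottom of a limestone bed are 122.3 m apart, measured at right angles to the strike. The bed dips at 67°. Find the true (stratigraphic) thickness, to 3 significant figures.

113 m

True thickness t = w · sin(dip) = 122.3 × sin 67°
t = 122.3 × 0.9205 = 112.578 m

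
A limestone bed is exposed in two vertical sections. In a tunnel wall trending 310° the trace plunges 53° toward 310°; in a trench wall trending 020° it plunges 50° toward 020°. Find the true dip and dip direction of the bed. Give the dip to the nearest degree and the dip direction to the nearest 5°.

Each apparent-dip line lies in the plane. As unit vectors (x east, y north, z up), v₁ plunges 53°→310° and v₂ plunges 50°→020°.
n = v₁ × v₂ = (-0.186, 0.529, 0.364) (taken with n_z > 0).
Dip δ = arctan(|n_h|/n_z) = arctan(0.561/0.364) = 57.0°.
Dip direction = atan2(-0.186, 0.529) = 341° (azimuth of n's horizontal projection).

true dip 57°, dip direction 340°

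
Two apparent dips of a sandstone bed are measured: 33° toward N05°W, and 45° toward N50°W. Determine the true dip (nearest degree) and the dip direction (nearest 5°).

true dip 45°, dip direction 305°

Represent each trace as a vector plunging at its apparent dip toward its trend (east-north-up frame): v₁ = (-0.073, 0.835, -0.545), v₂ = (-0.542, 0.455, -0.707).
n = v₁ × v₂ = (-0.343, 0.243, 0.419) (taken with n_z > 0).
tan δ = √(n_x²+n_y²)/n_z = 0.421/0.419, so δ = 45.1°.
Dip direction = azimuth of (n_x, n_y) = atan2(-0.343, 0.243) = 305°.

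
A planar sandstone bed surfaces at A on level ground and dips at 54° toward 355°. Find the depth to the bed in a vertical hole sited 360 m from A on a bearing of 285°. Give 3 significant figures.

The hole lies 70° from the dip direction, so the down-dip offset is 360 × cos 70° = 123.13 m.
Depth = down-dip offset × tan(dip) = 123.13 × tan 54° = 123.13 × 1.3764
Depth = 169.47 m

169 m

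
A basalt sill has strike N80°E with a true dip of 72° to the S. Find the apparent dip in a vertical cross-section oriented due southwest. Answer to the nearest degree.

60°

Angle between strike (N80°E) and section (due southwest): β = 35°.
tan α = tan 72° × sin 35° = 3.0777 × 0.5736 = 1.7653
α = arctan(1.7653) = 60.47°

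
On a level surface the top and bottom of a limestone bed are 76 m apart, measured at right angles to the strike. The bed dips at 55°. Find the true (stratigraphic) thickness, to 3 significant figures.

62.3 m

True thickness t = w · sin(dip) = 76 × sin 55°
t = 76 × 0.8192 = 62.256 m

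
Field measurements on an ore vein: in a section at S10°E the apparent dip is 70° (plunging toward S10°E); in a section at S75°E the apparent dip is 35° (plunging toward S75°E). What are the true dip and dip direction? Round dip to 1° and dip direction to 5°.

Each apparent-dip line lies in the plane. As unit vectors (x east, y north, z up), v₁ plunges 70°→S10°E and v₂ plunges 35°→S75°E.
n = v₁ × v₂ = (-0.006, -0.709, 0.254) (taken with n_z > 0).
True dip = arccos(n_z / |n|) = arccos(0.3370) = 70.3°.
Dip direction = azimuth of (n_x, n_y) = atan2(-0.006, -0.709) = 180°.

true dip 70°, dip direction 180°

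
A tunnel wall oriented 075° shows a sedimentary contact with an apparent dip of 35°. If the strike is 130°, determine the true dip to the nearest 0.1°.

40.5°

β = acute angle between strike 130° and section 075° = 55°.
tan δ = tan α / sin β = tan 35° / sin 55° = 0.7002 / 0.8192 = 0.8548
δ = arctan(0.8548) = 40.52°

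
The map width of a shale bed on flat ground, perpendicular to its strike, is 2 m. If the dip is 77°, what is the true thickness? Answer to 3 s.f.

True thickness t = w · sin(dip) = 2 × sin 77°
t = 2 × 0.9744 = 1.949 m

1.95 m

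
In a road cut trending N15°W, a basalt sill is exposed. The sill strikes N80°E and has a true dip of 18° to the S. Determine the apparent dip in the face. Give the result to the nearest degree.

The strike is N80°E and the section trends N15°W; the acute angle between them is β = 85°.
tan(apparent dip) = tan 18° · sin 85° = 0.3237
α = arctan(0.3237) = 17.94°

18°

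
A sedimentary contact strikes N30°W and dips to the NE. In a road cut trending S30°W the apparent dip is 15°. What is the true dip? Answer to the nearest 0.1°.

17.2°

β = acute angle between strike N30°W and section S30°W = 60°.
tan δ = tan α / sin β = tan 15° / sin 60° = 0.2679 / 0.8660 = 0.3094
true dip = arctan 0.3094 = 17.19°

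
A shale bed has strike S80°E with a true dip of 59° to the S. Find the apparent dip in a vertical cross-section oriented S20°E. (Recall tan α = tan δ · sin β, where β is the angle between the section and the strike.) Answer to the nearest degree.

The section lies 60° from the strike.
tan α = tan 59° × sin 60° = 1.6643 × 0.8660 = 1.4413
α = arctan(1.4413) = 55.25°

55°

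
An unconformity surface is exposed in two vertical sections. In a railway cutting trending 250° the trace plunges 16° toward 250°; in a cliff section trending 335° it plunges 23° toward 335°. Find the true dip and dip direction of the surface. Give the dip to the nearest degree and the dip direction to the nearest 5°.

Each apparent-dip line lies in the plane. As unit vectors (x east, y north, z up), v₁ plunges 16°→250° and v₂ plunges 23°→335°.
n = v₁ × v₂ = (-0.358, 0.246, 0.881) (taken with n_z > 0).
tan δ = √(n_x²+n_y²)/n_z = 0.435/0.881, so δ = 26.2°.
The horizontal component of n points toward azimuth atan2(n_x, n_y) = 304°, the dip direction.

true dip 26°, dip direction 305°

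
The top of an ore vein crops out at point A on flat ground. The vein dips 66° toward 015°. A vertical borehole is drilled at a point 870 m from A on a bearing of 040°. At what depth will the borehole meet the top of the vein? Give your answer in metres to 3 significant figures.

The hole lies 25° from the dip direction, so the down-dip offset is 870 × cos 25° = 788.49 m.
Depth = down-dip offset × tan(dip) = 788.49 × tan 66° = 788.49 × 2.2460
Depth = 1770.97 m

1770 m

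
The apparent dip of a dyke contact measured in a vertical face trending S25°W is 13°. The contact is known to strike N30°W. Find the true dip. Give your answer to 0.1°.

The section is 55° from the strike.
tan(true dip) = tan 13° / sin 55° = 0.2818
true dip = arctan 0.2818 = 15.74°

15.7°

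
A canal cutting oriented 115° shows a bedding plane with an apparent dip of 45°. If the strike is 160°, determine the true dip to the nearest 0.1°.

β = acute angle between strike 160° and section 115° = 45°.
tan(true dip) = tan 45° / sin 45° = 1.4142
δ = arctan(1.4142) = 54.74°

54.7°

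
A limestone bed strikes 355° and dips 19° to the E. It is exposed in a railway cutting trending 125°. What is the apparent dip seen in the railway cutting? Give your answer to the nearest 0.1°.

The strike is 355° and the section trends 125°; the acute angle between them is β = 50°.
tan α = tan 19° × sin 50° = 0.3443 × 0.7660 = 0.2638
α = arctan(0.2638) = 14.78°

14.8°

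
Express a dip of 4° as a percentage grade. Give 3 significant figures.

6.99%

grade % = 100 × tan 4° = 100 × 0.0699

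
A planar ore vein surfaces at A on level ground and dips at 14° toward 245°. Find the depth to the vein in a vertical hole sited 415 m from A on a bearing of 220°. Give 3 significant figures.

The hole lies 25° from the dip direction, so the down-dip offset is 415 × cos 25° = 376.12 m.
Depth = down-dip offset × tan(dip) = 376.12 × tan 14° = 376.12 × 0.2493
Depth = 93.78 m

93.8 m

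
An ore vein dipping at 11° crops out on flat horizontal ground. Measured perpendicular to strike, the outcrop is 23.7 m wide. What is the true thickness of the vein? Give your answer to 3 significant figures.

4.52 m

True thickness t = w · sin(dip) = 23.7 × sin 11°
t = 23.7 × 0.1908 = 4.522 m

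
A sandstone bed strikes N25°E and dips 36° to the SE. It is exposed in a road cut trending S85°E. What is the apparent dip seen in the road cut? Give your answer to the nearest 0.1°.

Angle between strike (N25°E) and section (S85°E): β = 70°.
tan(apparent dip) = tan 36° · sin 70° = 0.6827
apparent dip = arctan 0.6827 = 34.32°

34.3°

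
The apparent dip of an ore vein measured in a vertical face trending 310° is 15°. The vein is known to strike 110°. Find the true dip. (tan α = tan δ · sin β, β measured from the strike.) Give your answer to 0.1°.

The section is 20° from the strike.
tan(true dip) = tan 15° / sin 20° = 0.7834
true dip = arctan 0.7834 = 38.08°

38.1°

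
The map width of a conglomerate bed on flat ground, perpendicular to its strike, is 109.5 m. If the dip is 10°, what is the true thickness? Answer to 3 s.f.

True thickness t = w · sin(dip) = 109.5 × sin 10°
t = 109.5 × 0.1736 = 19.014 m

19.0 m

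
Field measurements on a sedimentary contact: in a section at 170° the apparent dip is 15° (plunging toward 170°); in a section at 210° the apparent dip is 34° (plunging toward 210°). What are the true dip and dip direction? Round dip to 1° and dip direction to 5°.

The two traces are lines in the plane: v₁ = (sin 170°·cos 15°, cos 170°·cos 15°, −sin 15°), v₂ = (sin 210°·cos 34°, cos 210°·cos 34°, −sin 34°).
The plane normal is n = v₁ × v₂ ∝ (-0.346, -0.201, 0.515).
tan δ = √(n_x²+n_y²)/n_z = 0.400/0.515, so δ = 37.9°.
Dip direction = atan2(-0.346, -0.201) = 240° (azimuth of n's horizontal projection).

true dip 38°, dip direction 240°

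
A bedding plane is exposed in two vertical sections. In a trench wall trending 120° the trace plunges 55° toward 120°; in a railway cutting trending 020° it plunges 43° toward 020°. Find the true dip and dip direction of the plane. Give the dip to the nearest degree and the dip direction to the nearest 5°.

true dip 62°, dip direction 080°

The two traces are lines in the plane: v₁ = (sin 120°·cos 55°, cos 120°·cos 55°, −sin 55°), v₂ = (sin 20°·cos 43°, cos 20°·cos 43°, −sin 43°).
Cross product v₁ × v₂ gives the pole to the plane: n ∝ (0.759, 0.134, 0.413).
Dip δ = arctan(|n_h|/n_z) = arctan(0.770/0.413) = 61.8°.
Dip direction = atan2(0.759, 0.134) = 80° (azimuth of n's horizontal projection).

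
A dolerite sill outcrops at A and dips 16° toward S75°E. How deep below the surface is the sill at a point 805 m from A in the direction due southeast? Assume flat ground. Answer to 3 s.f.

The hole lies 30° from the dip direction, so the down-dip offset is 805 × cos 30° = 697.15 m.
Depth = down-dip offset × tan(dip) = 697.15 × tan 16° = 697.15 × 0.2867
Depth = 199.90 m

200 m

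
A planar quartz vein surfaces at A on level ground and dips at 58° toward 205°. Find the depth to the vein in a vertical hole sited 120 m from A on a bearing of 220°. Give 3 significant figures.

185 m

The hole lies 15° from the dip direction, so the down-dip offset is 120 × cos 15° = 115.91 m.
Depth = down-dip offset × tan(dip) = 115.91 × tan 58° = 115.91 × 1.6003
Depth = 185.50 m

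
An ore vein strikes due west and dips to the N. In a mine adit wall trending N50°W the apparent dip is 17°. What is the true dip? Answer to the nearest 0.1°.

The section is 40° from the strike.
tan(true dip) = tan 17° / sin 40° = 0.4756
δ = arctan(0.4756) = 25.44°

25.4°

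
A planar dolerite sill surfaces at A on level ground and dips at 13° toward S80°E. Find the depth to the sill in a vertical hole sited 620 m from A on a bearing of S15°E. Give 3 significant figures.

The hole lies 65° from the dip direction, so the down-dip offset is 620 × cos 65° = 262.02 m.
Depth = down-dip offset × tan(dip) = 262.02 × tan 13° = 262.02 × 0.2309
Depth = 60.49 m

60.5 m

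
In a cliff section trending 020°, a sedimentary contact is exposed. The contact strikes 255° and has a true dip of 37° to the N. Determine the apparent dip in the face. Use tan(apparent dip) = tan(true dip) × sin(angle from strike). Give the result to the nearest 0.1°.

31.7°

Angle between strike (255°) and section (020°): β = 55°.
tan α = tan 37° × sin 55° = 0.7536 × 0.8192 = 0.6173
apparent dip = arctan 0.6173 = 31.69°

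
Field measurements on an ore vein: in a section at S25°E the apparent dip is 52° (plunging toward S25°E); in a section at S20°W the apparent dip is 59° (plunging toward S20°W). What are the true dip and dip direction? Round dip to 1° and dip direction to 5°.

Each apparent-dip line lies in the plane. As unit vectors (x east, y north, z up), v₁ plunges 52°→S25°E and v₂ plunges 59°→S20°W.
n = v₁ × v₂ = (-0.097, -0.362, 0.224) (taken with n_z > 0).
True dip = arccos(n_z / |n|) = arccos(0.5136) = 59.1°.
The horizontal component of n points toward azimuth atan2(n_x, n_y) = 195°, the dip direction.

true dip 59°, dip direction 195°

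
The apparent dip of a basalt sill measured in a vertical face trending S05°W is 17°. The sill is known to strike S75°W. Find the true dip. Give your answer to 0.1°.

18.0°

β = acute angle between strike S75°W and section S05°W = 70°.
tan(true dip) = tan 17° / sin 70° = 0.3254
δ = arctan(0.3254) = 18.02°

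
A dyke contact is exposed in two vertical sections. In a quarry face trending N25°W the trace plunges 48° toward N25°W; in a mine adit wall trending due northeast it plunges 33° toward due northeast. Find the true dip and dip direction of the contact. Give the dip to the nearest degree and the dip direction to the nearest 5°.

Each apparent-dip line lies in the plane. As unit vectors (x east, y north, z up), v₁ plunges 48°→N25°W and v₂ plunges 33°→due northeast.
n = v₁ × v₂ = (-0.110, 0.595, 0.527) (taken with n_z > 0).
True dip = arccos(n_z / |n|) = arccos(0.6571) = 48.9°.
The horizontal component of n points toward azimuth atan2(n_x, n_y) = 349°, the dip direction.

true dip 49°, dip direction 350°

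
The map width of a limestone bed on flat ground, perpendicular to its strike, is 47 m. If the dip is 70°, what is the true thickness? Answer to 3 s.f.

True thickness t = w · sin(dip) = 47 × sin 70°
t = 47 × 0.9397 = 44.166 m

44.2 m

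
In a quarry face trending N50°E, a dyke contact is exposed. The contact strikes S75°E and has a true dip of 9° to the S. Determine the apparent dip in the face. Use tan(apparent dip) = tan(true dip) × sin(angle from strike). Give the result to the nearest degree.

The strike is S75°E and the section trends N50°E; the acute angle between them is β = 55°.
tan(apparent dip) = tan 9° · sin 55° = 0.1297
α = arctan(0.1297) = 7.39°

7°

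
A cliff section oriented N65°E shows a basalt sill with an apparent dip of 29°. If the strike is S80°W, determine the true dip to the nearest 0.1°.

65.0°

β = acute angle between strike S80°W and section N65°E = 15°.
tan(true dip) = tan 29° / sin 15° = 2.1417
δ = arctan(2.1417) = 64.97°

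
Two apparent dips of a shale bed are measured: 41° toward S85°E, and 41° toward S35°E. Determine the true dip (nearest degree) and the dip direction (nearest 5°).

Represent each trace as a vector plunging at its apparent dip toward its trend (east-north-up frame): v₁ = (0.752, -0.066, -0.656), v₂ = (0.433, -0.618, -0.656).
The plane normal is n = v₁ × v₂ ∝ (0.362, -0.209, 0.436).
tan δ = √(n_x²+n_y²)/n_z = 0.419/0.436, so δ = 43.8°.
Dip direction = azimuth of (n_x, n_y) = atan2(0.362, -0.209) = 120°.

true dip 44°, dip direction 120°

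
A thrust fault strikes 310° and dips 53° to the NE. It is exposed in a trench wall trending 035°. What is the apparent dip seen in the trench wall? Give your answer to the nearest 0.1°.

The strike is 310° and the section trends 035°; the acute angle between them is β = 85°.
tan α = tan 53° × sin 85° = 1.3270 × 0.9962 = 1.3220
α = arctan(1.3220) = 52.89°

52.9°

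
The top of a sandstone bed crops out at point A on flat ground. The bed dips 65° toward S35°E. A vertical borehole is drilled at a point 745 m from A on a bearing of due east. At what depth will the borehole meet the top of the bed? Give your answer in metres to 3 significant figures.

916 m

The hole lies 55° from the dip direction, so the down-dip offset is 745 × cos 55° = 427.31 m.
Depth = down-dip offset × tan(dip) = 427.31 × tan 65° = 427.31 × 2.1445
Depth = 916.38 m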